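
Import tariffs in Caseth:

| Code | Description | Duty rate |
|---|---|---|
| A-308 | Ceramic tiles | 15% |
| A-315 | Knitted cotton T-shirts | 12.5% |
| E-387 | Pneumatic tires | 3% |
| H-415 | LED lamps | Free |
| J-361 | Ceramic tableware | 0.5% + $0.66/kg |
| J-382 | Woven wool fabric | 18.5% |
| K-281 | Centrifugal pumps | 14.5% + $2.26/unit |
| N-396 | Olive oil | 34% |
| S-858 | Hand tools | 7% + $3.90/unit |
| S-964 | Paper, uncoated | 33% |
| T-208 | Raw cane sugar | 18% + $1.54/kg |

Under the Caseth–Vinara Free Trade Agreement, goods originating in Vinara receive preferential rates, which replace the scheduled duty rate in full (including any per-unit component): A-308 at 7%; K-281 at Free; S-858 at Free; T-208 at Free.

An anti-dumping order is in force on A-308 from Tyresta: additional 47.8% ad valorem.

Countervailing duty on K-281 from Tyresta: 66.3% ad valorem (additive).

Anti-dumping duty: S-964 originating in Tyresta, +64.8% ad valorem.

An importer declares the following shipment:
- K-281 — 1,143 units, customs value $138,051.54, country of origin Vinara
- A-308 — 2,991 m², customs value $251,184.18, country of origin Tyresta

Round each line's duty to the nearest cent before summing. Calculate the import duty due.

$157,743.67

Line 1 (K-281, Vinara, 1,143 units, $138,051.54):
Base rate for K-281 is 14.5% + $2.26/unit.
Origin Vinara qualifies under the Caseth–Vinara agreement and K-281 is covered: preferential rate Free applies instead.
The additional-duty order on K-281 targets Tyresta, not Vinara; it does not apply.
Duty = $138,051.54 × 0% = $0.00.
Line 2 (A-308, Tyresta, 2,991 m², $251,184.18):
Base rate for A-308 is 15%.
A-308 has an FTA preferential rate, but origin Tyresta is not Vinara; base rate stands.
Additional duty on A-308 from Tyresta: +47.8%. Applied ad valorem rate: 15% + 47.8% = 62.8%.
Duty = $251,184.18 × 62.8% = $157,743.67.
Total = $0.00 + $157,743.67 = $157,743.67.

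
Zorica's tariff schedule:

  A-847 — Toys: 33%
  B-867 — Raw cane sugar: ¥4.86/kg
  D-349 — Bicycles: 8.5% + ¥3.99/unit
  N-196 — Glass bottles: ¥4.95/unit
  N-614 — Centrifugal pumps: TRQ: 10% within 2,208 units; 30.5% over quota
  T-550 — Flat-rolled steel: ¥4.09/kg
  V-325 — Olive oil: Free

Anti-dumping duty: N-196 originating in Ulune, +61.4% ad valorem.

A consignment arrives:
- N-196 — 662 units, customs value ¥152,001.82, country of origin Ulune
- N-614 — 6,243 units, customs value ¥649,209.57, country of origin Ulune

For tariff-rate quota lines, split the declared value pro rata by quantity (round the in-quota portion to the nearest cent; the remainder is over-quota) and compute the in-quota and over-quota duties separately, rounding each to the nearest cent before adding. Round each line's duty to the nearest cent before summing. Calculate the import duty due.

Line 1 (N-196, Ulune, 662 units, ¥152,001.82):
Base rate for N-196 is ¥4.95/unit.
Additional duty on N-196 from Ulune: +61.4% ad valorem. Applied ad valorem rate = 61.4%.
Duty = ¥152,001.82 × 61.4% + 662 × ¥4.95 = ¥96,606.02.
Line 2 (N-614, Ulune, 6,243 units, ¥649,209.57):
Code N-614 is under a tariff-rate quota (threshold 2,208 units). In-quota: 2,208 units at 10%; over-quota: 4,035 units at 30.5%.
Pro-rata value split: in-quota = ¥649,209.57 × 2,208/6,243 = ¥229,609.92; over-quota = ¥649,209.57 − ¥229,609.92 = ¥419,599.65.
In-quota duty = ¥229,609.92 × 10% = ¥22,960.99. Over-quota duty = ¥419,599.65 × 30.5% = ¥127,977.89.
Line duty = ¥22,960.99 + ¥127,977.89 = ¥150,938.88.
Total = ¥96,606.02 + ¥150,938.88 = ¥247,544.90.

¥247,544.90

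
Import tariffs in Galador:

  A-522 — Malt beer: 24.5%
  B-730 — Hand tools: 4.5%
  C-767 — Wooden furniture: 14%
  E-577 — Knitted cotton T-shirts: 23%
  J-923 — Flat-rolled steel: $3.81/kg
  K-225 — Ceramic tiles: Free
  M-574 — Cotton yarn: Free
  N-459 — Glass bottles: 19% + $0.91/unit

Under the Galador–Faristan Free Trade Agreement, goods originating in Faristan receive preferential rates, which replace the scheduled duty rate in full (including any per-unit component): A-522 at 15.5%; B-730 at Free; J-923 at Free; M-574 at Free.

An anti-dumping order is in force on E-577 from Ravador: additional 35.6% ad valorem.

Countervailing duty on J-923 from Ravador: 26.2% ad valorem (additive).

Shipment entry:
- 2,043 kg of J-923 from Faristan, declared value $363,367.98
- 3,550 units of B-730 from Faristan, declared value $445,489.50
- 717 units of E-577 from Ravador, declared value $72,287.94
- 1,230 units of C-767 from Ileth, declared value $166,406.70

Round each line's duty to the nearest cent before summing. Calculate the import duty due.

$65,657.67

Line 1 (J-923, Faristan, 2,043 kg, $363,367.98):
Base rate for J-923 is $3.81/kg.
Origin Faristan qualifies under the Galador–Faristan agreement and J-923 is covered: preferential rate Free applies instead.
The additional-duty order on J-923 targets Ravador, not Faristan; it does not apply.
Duty = $363,367.98 × 0% = $0.00.
Line 2 (B-730, Faristan, 3,550 units, $445,489.50):
Base rate for B-730 is 4.5%.
Origin Faristan qualifies under the Galador–Faristan agreement and B-730 is covered: preferential rate Free applies instead.
Duty = $445,489.50 × 0% = $0.00.
Line 3 (E-577, Ravador, 717 units, $72,287.94):
Base rate for E-577 is 23%.
Additional duty on E-577 from Ravador: +35.6%. Applied ad valorem rate: 23% + 35.6% = 58.6%.
Duty = $72,287.94 × 58.6% = $42,360.73.
Line 4 (C-767, Ileth, 1,230 units, $166,406.70):
Base rate for C-767 is 14%.
Duty = $166,406.70 × 14% = $23,296.94.
Total = $0.00 + $0.00 + $42,360.73 + $23,296.94 = $65,657.67.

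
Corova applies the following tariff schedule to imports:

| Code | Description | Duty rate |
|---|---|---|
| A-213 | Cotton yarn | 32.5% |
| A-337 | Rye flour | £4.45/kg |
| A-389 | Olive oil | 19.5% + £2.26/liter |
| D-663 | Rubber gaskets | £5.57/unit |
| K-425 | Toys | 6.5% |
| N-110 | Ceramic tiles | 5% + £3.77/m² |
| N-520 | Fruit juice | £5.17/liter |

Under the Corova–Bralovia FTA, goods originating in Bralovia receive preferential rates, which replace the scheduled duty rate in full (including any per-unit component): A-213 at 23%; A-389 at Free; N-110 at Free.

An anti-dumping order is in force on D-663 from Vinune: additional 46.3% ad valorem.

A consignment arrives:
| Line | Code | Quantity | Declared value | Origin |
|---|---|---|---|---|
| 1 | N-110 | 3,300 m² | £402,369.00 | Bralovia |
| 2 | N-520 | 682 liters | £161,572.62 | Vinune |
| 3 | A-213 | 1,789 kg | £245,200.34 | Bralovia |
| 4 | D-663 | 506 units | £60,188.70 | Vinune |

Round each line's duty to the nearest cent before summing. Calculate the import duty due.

Line 1 (N-110, Bralovia, 3,300 m², £402,369.00):
Base rate for N-110 is 5% + £3.77/m².
Origin Bralovia qualifies under the Corova–Bralovia agreement and N-110 is covered: preferential rate Free applies instead.
Duty = £402,369.00 × 0% = £0.00.
Line 2 (N-520, Vinune, 682 liters, £161,572.62):
Base rate for N-520 is £5.17/liter.
Duty = 682 × £5.17 = £3,525.94.
Line 3 (A-213, Bralovia, 1,789 kg, £245,200.34):
Base rate for A-213 is 32.5%.
Origin Bralovia qualifies under the Corova–Bralovia agreement and A-213 is covered: preferential rate 23% applies instead.
Duty = £245,200.34 × 23% = £56,396.08.
Line 4 (D-663, Vinune, 506 units, £60,188.70):
Base rate for D-663 is £5.57/unit.
Additional duty on D-663 from Vinune: +46.3% ad valorem. Applied ad valorem rate = 46.3%.
Duty = £60,188.70 × 46.3% + 506 × £5.57 = £30,685.79.
Total = £0.00 + £3,525.94 + £56,396.08 + £30,685.79 = £90,607.81.

£90,607.81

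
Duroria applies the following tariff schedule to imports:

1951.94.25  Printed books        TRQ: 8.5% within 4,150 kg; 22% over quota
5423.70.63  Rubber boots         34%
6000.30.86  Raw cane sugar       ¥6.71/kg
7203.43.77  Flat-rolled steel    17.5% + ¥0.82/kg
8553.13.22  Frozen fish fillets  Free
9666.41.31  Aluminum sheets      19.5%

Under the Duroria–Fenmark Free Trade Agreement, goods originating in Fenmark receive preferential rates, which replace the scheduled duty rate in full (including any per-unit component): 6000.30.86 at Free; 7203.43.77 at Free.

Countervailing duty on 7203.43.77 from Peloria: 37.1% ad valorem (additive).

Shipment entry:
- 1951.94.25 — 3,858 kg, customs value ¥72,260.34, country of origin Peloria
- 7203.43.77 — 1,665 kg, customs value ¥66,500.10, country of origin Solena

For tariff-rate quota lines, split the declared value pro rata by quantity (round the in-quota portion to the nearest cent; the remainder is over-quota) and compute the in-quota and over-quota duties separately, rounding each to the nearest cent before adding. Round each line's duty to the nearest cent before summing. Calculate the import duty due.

Line 1 (1951.94.25, Peloria, 3,858 kg, ¥72,260.34):
Code 1951.94.25 is under a tariff-rate quota (threshold 4,150 kg). Quantity 3,858 kg is within the quota, so the in-quota rate 8.5% applies to the full value.
Duty = ¥72,260.34 × 8.5% = ¥6,142.13.
Line 2 (7203.43.77, Solena, 1,665 kg, ¥66,500.10):
Base rate for 7203.43.77 is 17.5% + ¥0.82/kg.
7203.43.77 has an FTA preferential rate, but origin Solena is not Fenmark; base rate stands.
The additional-duty order on 7203.43.77 targets Peloria, not Solena; it does not apply.
Duty = ¥66,500.10 × 17.5% + 1,665 × ¥0.82 = ¥13,002.82.
Total = ¥6,142.13 + ¥13,002.82 = ¥19,144.95.

¥19,144.95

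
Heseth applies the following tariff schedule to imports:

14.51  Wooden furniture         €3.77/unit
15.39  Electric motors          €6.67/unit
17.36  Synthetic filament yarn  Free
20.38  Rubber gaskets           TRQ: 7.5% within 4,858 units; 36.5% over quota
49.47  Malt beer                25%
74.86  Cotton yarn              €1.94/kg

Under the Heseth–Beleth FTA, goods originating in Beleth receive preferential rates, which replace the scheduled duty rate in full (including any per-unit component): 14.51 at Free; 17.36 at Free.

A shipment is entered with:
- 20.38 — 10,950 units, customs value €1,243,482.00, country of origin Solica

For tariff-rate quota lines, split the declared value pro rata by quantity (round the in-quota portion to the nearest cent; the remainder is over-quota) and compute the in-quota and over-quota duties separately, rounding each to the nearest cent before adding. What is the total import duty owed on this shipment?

Line 1 (20.38, Solica, 10,950 units, €1,243,482.00):
Code 20.38 is under a tariff-rate quota (threshold 4,858 units). In-quota: 4,858 units at 7.5%; over-quota: 6,092 units at 36.5%.
Pro-rata value split: in-quota = €1,243,482.00 × 4,858/10,950 = €551,674.48; over-quota = €1,243,482.00 − €551,674.48 = €691,807.52.
In-quota duty = €551,674.48 × 7.5% = €41,375.59. Over-quota duty = €691,807.52 × 36.5% = €252,509.74.
Line duty = €41,375.59 + €252,509.74 = €293,885.33.

€293,885.33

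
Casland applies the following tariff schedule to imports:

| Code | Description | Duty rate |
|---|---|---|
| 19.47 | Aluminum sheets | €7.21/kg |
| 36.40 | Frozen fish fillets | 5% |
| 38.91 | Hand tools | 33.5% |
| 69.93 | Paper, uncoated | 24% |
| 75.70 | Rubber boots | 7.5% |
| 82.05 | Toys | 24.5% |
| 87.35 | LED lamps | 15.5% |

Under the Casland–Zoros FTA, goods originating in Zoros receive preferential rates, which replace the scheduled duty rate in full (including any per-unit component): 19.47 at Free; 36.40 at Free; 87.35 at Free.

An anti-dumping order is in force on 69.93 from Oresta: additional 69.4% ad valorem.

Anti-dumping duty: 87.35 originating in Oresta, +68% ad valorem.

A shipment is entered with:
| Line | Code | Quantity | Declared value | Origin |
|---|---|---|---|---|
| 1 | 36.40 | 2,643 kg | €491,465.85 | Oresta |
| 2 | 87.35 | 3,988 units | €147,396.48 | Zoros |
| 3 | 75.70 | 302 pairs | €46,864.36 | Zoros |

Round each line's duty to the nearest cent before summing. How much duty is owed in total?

Line 1 (36.40, Oresta, 2,643 kg, €491,465.85):
Base rate for 36.40 is 5%.
36.40 has an FTA preferential rate, but origin Oresta is not Zoros; base rate stands.
Duty = €491,465.85 × 5% = €24,573.29.
Line 2 (87.35, Zoros, 3,988 units, €147,396.48):
Base rate for 87.35 is 15.5%.
Origin Zoros qualifies under the Casland–Zoros agreement and 87.35 is covered: preferential rate Free applies instead.
The additional-duty order on 87.35 targets Oresta, not Zoros; it does not apply.
Duty = €147,396.48 × 0% = €0.00.
Line 3 (75.70, Zoros, 302 pairs, €46,864.36):
Base rate for 75.70 is 7.5%.
Origin Zoros is the FTA partner but 75.70 is not on the preference list; base rate stands.
Duty = €46,864.36 × 7.5% = €3,514.83.
Total = €24,573.29 + €0.00 + €3,514.83 = €28,088.12.

€28,088.12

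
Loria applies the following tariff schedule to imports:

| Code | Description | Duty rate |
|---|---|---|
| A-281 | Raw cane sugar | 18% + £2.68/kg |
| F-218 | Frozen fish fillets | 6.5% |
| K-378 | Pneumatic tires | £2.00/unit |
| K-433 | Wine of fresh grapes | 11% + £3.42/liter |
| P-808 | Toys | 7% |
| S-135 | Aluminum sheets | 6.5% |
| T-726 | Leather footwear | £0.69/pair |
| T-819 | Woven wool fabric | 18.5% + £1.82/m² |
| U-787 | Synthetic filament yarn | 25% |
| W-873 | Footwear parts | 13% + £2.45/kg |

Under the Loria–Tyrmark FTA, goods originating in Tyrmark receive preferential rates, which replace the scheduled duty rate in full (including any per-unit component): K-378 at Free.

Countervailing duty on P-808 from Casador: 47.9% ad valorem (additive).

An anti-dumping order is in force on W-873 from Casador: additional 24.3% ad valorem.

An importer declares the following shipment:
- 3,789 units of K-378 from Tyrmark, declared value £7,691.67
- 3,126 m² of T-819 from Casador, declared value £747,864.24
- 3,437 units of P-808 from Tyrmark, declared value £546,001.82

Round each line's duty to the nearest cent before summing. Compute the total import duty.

Line 1 (K-378, Tyrmark, 3,789 units, £7,691.67):
Base rate for K-378 is £2.00/unit.
Origin Tyrmark qualifies under the Loria–Tyrmark agreement and K-378 is covered: preferential rate Free applies instead.
Duty = £7,691.67 × 0% = £0.00.
Line 2 (T-819, Casador, 3,126 m², £747,864.24):
Base rate for T-819 is 18.5% + £1.82/m².
Duty = £747,864.24 × 18.5% + 3,126 × £1.82 = £144,044.20.
Line 3 (P-808, Tyrmark, 3,437 units, £546,001.82):
Base rate for P-808 is 7%.
Origin Tyrmark is the FTA partner but P-808 is not on the preference list; base rate stands.
The additional-duty order on P-808 targets Casador, not Tyrmark; it does not apply.
Duty = £546,001.82 × 7% = £38,220.13.
Total = £0.00 + £144,044.20 + £38,220.13 = £182,264.33.

£182,264.33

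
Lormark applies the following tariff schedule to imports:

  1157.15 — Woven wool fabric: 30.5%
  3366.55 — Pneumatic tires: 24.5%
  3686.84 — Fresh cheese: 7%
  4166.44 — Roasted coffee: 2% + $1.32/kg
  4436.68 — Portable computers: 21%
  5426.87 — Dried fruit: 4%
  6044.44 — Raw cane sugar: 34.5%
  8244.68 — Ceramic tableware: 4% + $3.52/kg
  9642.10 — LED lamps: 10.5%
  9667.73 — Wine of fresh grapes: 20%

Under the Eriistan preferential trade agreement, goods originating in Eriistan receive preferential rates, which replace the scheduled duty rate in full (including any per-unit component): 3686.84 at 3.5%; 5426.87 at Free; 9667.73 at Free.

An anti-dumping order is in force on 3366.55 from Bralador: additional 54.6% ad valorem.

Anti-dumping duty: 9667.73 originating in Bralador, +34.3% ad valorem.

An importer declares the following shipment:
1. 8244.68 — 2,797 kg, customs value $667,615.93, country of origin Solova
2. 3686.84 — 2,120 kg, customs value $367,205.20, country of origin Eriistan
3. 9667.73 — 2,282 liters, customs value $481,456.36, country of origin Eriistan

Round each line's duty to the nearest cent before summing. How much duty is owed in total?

Line 1 (8244.68, Solova, 2,797 kg, $667,615.93):
Base rate for 8244.68 is 4% + $3.52/kg.
Duty = $667,615.93 × 4% + 2,797 × $3.52 = $36,550.08.
Line 2 (3686.84, Eriistan, 2,120 kg, $367,205.20):
Base rate for 3686.84 is 7%.
Origin Eriistan qualifies under the Lormark–Eriistan agreement and 3686.84 is covered: preferential rate 3.5% applies instead.
Duty = $367,205.20 × 3.5% = $12,852.18.
Line 3 (9667.73, Eriistan, 2,282 liters, $481,456.36):
Base rate for 9667.73 is 20%.
Origin Eriistan qualifies under the Lormark–Eriistan agreement and 9667.73 is covered: preferential rate Free applies instead.
The additional-duty order on 9667.73 targets Bralador, not Eriistan; it does not apply.
Duty = $481,456.36 × 0% = $0.00.
Total = $36,550.08 + $12,852.18 + $0.00 = $49,402.26.

$49,402.26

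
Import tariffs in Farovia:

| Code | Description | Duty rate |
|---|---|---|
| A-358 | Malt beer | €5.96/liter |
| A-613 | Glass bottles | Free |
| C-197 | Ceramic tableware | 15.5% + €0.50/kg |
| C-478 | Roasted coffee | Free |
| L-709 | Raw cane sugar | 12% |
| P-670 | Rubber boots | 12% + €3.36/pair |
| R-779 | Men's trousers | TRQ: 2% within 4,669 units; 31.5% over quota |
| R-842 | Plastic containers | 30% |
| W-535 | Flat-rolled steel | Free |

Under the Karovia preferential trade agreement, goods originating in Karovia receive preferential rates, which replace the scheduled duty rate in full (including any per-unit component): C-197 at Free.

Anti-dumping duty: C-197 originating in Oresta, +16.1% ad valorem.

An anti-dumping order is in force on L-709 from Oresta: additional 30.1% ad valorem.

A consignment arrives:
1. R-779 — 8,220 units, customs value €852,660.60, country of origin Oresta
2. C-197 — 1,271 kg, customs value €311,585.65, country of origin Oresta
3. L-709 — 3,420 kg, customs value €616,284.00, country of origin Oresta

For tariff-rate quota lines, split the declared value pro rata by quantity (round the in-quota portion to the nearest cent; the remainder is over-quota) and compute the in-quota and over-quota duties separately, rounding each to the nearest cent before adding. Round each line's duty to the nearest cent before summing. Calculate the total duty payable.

Line 1 (R-779, Oresta, 8,220 units, €852,660.60):
Code R-779 is under a tariff-rate quota (threshold 4,669 units). In-quota: 4,669 units at 2%; over-quota: 3,551 units at 31.5%.
Pro-rata value split: in-quota = €852,660.60 × 4,669/8,220 = €484,315.37; over-quota = €852,660.60 − €484,315.37 = €368,345.23.
In-quota duty = €484,315.37 × 2% = €9,686.31. Over-quota duty = €368,345.23 × 31.5% = €116,028.75.
Line duty = €9,686.31 + €116,028.75 = €125,715.06.
Line 2 (C-197, Oresta, 1,271 kg, €311,585.65):
Base rate for C-197 is 15.5% + €0.50/kg.
C-197 has an FTA preferential rate, but origin Oresta is not Karovia; base rate stands.
Additional duty on C-197 from Oresta: +16.1%. Applied ad valorem rate: 15.5% + 16.1% = 31.6%.
Duty = €311,585.65 × 31.6% + 1,271 × €0.50 = €99,096.57.
Line 3 (L-709, Oresta, 3,420 kg, €616,284.00):
Base rate for L-709 is 12%.
Additional duty on L-709 from Oresta: +30.1%. Applied ad valorem rate: 12% + 30.1% = 42.1%.
Duty = €616,284.00 × 42.1% = €259,455.56.
Total = €125,715.06 + €99,096.57 + €259,455.56 = €484,267.19.

€484,267.19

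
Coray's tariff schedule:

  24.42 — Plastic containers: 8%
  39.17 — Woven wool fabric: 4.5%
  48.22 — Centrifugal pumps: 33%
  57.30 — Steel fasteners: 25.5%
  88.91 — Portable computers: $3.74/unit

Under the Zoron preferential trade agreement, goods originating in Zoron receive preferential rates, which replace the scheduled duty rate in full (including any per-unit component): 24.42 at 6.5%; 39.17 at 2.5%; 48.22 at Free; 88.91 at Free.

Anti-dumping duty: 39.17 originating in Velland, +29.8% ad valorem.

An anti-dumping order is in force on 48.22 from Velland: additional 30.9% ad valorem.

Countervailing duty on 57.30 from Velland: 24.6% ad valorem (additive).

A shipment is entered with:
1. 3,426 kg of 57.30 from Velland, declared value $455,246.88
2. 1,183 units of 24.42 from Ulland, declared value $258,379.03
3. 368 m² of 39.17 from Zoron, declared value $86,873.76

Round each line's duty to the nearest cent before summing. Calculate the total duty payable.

$250,920.85

Line 1 (57.30, Velland, 3,426 kg, $455,246.88):
Base rate for 57.30 is 25.5%.
Additional duty on 57.30 from Velland: +24.6%. Applied ad valorem rate: 25.5% + 24.6% = 50.1%.
Duty = $455,246.88 × 50.1% = $228,078.69.
Line 2 (24.42, Ulland, 1,183 units, $258,379.03):
Base rate for 24.42 is 8%.
24.42 has an FTA preferential rate, but origin Ulland is not Zoron; base rate stands.
Duty = $258,379.03 × 8% = $20,670.32.
Line 3 (39.17, Zoron, 368 m², $86,873.76):
Base rate for 39.17 is 4.5%.
Origin Zoron qualifies under the Coray–Zoron agreement and 39.17 is covered: preferential rate 2.5% applies instead.
The additional-duty order on 39.17 targets Velland, not Zoron; it does not apply.
Duty = $86,873.76 × 2.5% = $2,171.84.
Total = $228,078.69 + $20,670.32 + $2,171.84 = $250,920.85.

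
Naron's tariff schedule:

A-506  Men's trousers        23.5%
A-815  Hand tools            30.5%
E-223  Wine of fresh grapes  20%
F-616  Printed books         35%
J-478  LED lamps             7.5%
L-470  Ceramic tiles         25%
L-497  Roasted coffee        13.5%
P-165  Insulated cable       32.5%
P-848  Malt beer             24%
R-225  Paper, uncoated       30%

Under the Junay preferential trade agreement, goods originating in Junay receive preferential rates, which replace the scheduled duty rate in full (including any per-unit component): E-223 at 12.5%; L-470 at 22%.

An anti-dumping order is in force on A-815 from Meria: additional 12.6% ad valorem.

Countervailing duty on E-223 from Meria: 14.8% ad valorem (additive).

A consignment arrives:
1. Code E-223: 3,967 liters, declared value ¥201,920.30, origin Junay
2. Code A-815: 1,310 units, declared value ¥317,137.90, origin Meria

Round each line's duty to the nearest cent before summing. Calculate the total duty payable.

¥161,926.47

Line 1 (E-223, Junay, 3,967 liters, ¥201,920.30):
Base rate for E-223 is 20%.
Origin Junay qualifies under the Naron–Junay agreement and E-223 is covered: preferential rate 12.5% applies instead.
The additional-duty order on E-223 targets Meria, not Junay; it does not apply.
Duty = ¥201,920.30 × 12.5% = ¥25,240.04.
Line 2 (A-815, Meria, 1,310 units, ¥317,137.90):
Base rate for A-815 is 30.5%.
Additional duty on A-815 from Meria: +12.6%. Applied ad valorem rate: 30.5% + 12.6% = 43.1%.
Duty = ¥317,137.90 × 43.1% = ¥136,686.43.
Total = ¥25,240.04 + ¥136,686.43 = ¥161,926.47.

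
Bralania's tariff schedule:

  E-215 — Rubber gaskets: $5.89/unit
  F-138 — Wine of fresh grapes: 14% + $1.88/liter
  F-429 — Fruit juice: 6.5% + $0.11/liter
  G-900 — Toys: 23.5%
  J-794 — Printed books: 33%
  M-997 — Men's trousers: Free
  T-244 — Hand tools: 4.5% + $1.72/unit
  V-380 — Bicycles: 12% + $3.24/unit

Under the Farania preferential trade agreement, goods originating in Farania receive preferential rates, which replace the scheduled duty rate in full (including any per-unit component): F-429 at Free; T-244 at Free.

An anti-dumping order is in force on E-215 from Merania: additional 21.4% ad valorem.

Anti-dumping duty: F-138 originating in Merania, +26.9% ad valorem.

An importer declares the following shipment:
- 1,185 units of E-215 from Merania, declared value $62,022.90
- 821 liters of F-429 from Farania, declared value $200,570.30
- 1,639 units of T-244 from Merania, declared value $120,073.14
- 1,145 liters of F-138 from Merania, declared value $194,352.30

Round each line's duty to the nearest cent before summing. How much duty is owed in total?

$110,117.61

Line 1 (E-215, Merania, 1,185 units, $62,022.90):
Base rate for E-215 is $5.89/unit.
Additional duty on E-215 from Merania: +21.4% ad valorem. Applied ad valorem rate = 21.4%.
Duty = $62,022.90 × 21.4% + 1,185 × $5.89 = $20,252.55.
Line 2 (F-429, Farania, 821 liters, $200,570.30):
Base rate for F-429 is 6.5% + $0.11/liter.
Origin Farania qualifies under the Bralania–Farania agreement and F-429 is covered: preferential rate Free applies instead.
Duty = $200,570.30 × 0% = $0.00.
Line 3 (T-244, Merania, 1,639 units, $120,073.14):
Base rate for T-244 is 4.5% + $1.72/unit.
T-244 has an FTA preferential rate, but origin Merania is not Farania; base rate stands.
Duty = $120,073.14 × 4.5% + 1,639 × $1.72 = $8,222.37.
Line 4 (F-138, Merania, 1,145 liters, $194,352.30):
Base rate for F-138 is 14% + $1.88/liter.
Additional duty on F-138 from Merania: +26.9%. Applied ad valorem rate: 14% + 26.9% = 40.9%.
Duty = $194,352.30 × 40.9% + 1,145 × $1.88 = $81,642.69.
Total = $20,252.55 + $0.00 + $8,222.37 + $81,642.69 = $110,117.61.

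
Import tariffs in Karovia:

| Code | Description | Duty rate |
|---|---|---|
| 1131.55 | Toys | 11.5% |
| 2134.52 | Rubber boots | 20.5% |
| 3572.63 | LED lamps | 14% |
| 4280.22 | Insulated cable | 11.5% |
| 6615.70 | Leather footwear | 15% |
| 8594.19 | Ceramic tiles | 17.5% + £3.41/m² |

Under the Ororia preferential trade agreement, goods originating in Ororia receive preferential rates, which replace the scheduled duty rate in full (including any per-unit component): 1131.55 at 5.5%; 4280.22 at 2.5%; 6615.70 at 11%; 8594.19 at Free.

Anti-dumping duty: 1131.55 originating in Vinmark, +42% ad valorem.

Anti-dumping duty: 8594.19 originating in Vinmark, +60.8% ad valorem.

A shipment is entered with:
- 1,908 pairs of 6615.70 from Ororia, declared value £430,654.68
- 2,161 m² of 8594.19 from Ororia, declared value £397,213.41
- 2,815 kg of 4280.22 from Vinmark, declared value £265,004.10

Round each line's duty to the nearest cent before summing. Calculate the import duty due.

Line 1 (6615.70, Ororia, 1,908 pairs, £430,654.68):
Base rate for 6615.70 is 15%.
Origin Ororia qualifies under the Karovia–Ororia agreement and 6615.70 is covered: preferential rate 11% applies instead.
Duty = £430,654.68 × 11% = £47,372.01.
Line 2 (8594.19, Ororia, 2,161 m², £397,213.41):
Base rate for 8594.19 is 17.5% + £3.41/m².
Origin Ororia qualifies under the Karovia–Ororia agreement and 8594.19 is covered: preferential rate Free applies instead.
The additional-duty order on 8594.19 targets Vinmark, not Ororia; it does not apply.
Duty = £397,213.41 × 0% = £0.00.
Line 3 (4280.22, Vinmark, 2,815 kg, £265,004.10):
Base rate for 4280.22 is 11.5%.
4280.22 has an FTA preferential rate, but origin Vinmark is not Ororia; base rate stands.
Duty = £265,004.10 × 11.5% = £30,475.47.
Total = £47,372.01 + £0.00 + £30,475.47 = £77,847.48.

£77,847.48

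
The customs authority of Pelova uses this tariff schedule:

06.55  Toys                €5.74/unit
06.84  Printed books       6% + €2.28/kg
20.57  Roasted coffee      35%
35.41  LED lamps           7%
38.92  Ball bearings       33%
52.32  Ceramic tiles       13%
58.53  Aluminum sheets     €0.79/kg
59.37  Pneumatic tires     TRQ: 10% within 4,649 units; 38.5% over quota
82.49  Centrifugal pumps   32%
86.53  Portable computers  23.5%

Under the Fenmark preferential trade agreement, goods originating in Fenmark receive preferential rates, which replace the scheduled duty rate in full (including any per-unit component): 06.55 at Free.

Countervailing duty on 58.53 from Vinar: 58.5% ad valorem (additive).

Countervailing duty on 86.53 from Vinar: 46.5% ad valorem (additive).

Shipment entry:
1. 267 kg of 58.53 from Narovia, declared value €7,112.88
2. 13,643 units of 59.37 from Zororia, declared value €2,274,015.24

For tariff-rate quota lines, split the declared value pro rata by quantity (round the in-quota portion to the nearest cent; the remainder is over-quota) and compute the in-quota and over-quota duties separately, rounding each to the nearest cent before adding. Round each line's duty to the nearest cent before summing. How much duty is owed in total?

Line 1 (58.53, Narovia, 267 kg, €7,112.88):
Base rate for 58.53 is €0.79/kg.
The additional-duty order on 58.53 targets Vinar, not Narovia; it does not apply.
Duty = 267 × €0.79 = €210.93.
Line 2 (59.37, Zororia, 13,643 units, €2,274,015.24):
Code 59.37 is under a tariff-rate quota (threshold 4,649 units). In-quota: 4,649 units at 10%; over-quota: 8,994 units at 38.5%.
Pro-rata value split: in-quota = €2,274,015.24 × 4,649/13,643 = €774,895.32; over-quota = €2,274,015.24 − €774,895.32 = €1,499,119.92.
In-quota duty = €774,895.32 × 10% = €77,489.53. Over-quota duty = €1,499,119.92 × 38.5% = €577,161.17.
Line duty = €77,489.53 + €577,161.17 = €654,650.70.
Total = €210.93 + €654,650.70 = €654,861.63.

€654,861.63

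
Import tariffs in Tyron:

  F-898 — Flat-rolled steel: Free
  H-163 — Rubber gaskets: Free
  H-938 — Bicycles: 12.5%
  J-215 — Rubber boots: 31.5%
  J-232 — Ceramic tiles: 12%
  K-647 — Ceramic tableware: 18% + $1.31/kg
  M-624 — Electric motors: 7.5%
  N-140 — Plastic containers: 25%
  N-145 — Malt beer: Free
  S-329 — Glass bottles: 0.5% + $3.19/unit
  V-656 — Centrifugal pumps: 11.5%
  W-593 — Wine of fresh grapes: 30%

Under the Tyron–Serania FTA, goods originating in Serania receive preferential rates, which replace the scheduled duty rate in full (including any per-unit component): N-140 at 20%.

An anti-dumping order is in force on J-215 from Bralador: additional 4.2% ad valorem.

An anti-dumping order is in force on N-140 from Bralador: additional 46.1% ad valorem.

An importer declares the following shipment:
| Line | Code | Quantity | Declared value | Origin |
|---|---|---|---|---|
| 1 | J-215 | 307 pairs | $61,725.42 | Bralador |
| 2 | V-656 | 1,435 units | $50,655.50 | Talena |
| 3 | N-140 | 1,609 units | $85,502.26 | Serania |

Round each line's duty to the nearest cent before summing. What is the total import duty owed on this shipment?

$44,961.80

Line 1 (J-215, Bralador, 307 pairs, $61,725.42):
Base rate for J-215 is 31.5%.
Additional duty on J-215 from Bralador: +4.2%. Applied ad valorem rate: 31.5% + 4.2% = 35.7%.
Duty = $61,725.42 × 35.7% = $22,035.97.
Line 2 (V-656, Talena, 1,435 units, $50,655.50):
Base rate for V-656 is 11.5%.
Duty = $50,655.50 × 11.5% = $5,825.38.
Line 3 (N-140, Serania, 1,609 units, $85,502.26):
Base rate for N-140 is 25%.
Origin Serania qualifies under the Tyron–Serania agreement and N-140 is covered: preferential rate 20% applies instead.
The additional-duty order on N-140 targets Bralador, not Serania; it does not apply.
Duty = $85,502.26 × 20% = $17,100.45.
Total = $22,035.97 + $5,825.38 + $17,100.45 = $44,961.80.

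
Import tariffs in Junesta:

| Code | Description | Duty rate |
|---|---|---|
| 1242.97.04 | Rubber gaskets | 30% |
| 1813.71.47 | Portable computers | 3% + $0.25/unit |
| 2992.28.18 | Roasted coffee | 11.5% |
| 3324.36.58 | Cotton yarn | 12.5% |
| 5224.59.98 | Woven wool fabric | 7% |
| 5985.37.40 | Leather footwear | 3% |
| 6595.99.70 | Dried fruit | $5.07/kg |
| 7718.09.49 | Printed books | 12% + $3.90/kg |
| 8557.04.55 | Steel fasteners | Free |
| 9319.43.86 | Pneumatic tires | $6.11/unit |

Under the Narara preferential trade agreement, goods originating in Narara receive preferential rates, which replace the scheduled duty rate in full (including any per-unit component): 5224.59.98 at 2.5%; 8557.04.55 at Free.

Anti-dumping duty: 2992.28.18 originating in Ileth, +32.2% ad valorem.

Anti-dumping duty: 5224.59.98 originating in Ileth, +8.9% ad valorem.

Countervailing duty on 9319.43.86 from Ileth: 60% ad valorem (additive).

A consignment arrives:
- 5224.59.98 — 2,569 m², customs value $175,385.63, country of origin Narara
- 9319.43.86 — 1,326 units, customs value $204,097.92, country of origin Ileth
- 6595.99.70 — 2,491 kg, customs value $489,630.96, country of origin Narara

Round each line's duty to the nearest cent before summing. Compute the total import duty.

Line 1 (5224.59.98, Narara, 2,569 m², $175,385.63):
Base rate for 5224.59.98 is 7%.
Origin Narara qualifies under the Junesta–Narara agreement and 5224.59.98 is covered: preferential rate 2.5% applies instead.
The additional-duty order on 5224.59.98 targets Ileth, not Narara; it does not apply.
Duty = $175,385.63 × 2.5% = $4,384.64.
Line 2 (9319.43.86, Ileth, 1,326 units, $204,097.92):
Base rate for 9319.43.86 is $6.11/unit.
Additional duty on 9319.43.86 from Ileth: +60% ad valorem. Applied ad valorem rate = 60%.
Duty = $204,097.92 × 60% + 1,326 × $6.11 = $130,560.61.
Line 3 (6595.99.70, Narara, 2,491 kg, $489,630.96):
Base rate for 6595.99.70 is $5.07/kg.
Origin Narara is the FTA partner but 6595.99.70 is not on the preference list; base rate stands.
Duty = 2,491 × $5.07 = $12,629.37.
Total = $4,384.64 + $130,560.61 + $12,629.37 = $147,574.62.

$147,574.62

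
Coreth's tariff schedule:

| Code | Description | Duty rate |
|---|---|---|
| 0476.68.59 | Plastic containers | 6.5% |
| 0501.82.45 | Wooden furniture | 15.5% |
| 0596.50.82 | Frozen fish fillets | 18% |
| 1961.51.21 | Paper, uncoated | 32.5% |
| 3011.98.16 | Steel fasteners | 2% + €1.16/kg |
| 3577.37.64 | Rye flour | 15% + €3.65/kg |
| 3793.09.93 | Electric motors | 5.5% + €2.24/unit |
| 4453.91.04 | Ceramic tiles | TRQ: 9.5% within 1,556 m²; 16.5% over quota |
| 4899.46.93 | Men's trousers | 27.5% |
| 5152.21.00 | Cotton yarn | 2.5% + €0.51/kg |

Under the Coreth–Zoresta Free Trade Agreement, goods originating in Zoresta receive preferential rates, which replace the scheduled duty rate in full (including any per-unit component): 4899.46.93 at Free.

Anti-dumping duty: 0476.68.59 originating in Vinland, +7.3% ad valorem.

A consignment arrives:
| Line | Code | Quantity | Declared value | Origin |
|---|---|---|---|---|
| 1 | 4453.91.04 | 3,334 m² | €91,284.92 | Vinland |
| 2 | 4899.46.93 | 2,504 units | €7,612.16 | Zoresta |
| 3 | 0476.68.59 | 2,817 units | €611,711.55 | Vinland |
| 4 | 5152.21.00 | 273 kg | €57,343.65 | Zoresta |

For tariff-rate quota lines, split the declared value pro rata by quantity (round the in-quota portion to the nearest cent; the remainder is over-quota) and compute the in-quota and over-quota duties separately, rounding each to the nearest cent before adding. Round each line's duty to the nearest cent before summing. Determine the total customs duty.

Line 1 (4453.91.04, Vinland, 3,334 m², €91,284.92):
Code 4453.91.04 is under a tariff-rate quota (threshold 1,556 m²). In-quota: 1,556 m² at 9.5%; over-quota: 1,778 m² at 16.5%.
Pro-rata value split: in-quota = €91,284.92 × 1,556/3,334 = €42,603.28; over-quota = €91,284.92 − €42,603.28 = €48,681.64.
In-quota duty = €42,603.28 × 9.5% = €4,047.31. Over-quota duty = €48,681.64 × 16.5% = €8,032.47.
Line duty = €4,047.31 + €8,032.47 = €12,079.78.
Line 2 (4899.46.93, Zoresta, 2,504 units, €7,612.16):
Base rate for 4899.46.93 is 27.5%.
Origin Zoresta qualifies under the Coreth–Zoresta agreement and 4899.46.93 is covered: preferential rate Free applies instead.
Duty = €7,612.16 × 0% = €0.00.
Line 3 (0476.68.59, Vinland, 2,817 units, €611,711.55):
Base rate for 0476.68.59 is 6.5%.
Additional duty on 0476.68.59 from Vinland: +7.3%. Applied ad valorem rate: 6.5% + 7.3% = 13.8%.
Duty = €611,711.55 × 13.8% = €84,416.19.
Line 4 (5152.21.00, Zoresta, 273 kg, €57,343.65):
Base rate for 5152.21.00 is 2.5% + €0.51/kg.
Origin Zoresta is the FTA partner but 5152.21.00 is not on the preference list; base rate stands.
Duty = €57,343.65 × 2.5% + 273 × €0.51 = €1,572.82.
Total = €12,079.78 + €0.00 + €84,416.19 + €1,572.82 = €98,068.79.

€98,068.79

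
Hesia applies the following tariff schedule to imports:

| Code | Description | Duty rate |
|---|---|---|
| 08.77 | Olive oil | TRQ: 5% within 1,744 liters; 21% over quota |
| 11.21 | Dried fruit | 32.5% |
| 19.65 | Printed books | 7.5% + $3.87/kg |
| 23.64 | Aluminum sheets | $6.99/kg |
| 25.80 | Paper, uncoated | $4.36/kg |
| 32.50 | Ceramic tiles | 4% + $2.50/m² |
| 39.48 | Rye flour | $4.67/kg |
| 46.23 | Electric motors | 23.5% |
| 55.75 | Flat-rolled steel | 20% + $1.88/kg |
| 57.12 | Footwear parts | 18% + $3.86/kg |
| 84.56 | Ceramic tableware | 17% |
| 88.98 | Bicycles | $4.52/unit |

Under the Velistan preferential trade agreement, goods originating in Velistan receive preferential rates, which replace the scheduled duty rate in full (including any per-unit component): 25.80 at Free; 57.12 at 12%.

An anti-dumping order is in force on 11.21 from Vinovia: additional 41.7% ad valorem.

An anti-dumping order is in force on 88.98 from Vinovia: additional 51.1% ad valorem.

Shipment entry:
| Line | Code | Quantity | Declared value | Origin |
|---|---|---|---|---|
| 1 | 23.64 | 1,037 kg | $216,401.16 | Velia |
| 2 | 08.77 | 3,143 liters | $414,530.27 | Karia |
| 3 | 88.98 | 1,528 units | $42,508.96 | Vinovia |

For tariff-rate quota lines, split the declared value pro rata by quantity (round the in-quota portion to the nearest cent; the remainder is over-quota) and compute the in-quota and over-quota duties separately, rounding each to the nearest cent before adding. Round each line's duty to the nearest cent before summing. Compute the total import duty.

Line 1 (23.64, Velia, 1,037 kg, $216,401.16):
Base rate for 23.64 is $6.99/kg.
Duty = 1,037 × $6.99 = $7,248.63.
Line 2 (08.77, Karia, 3,143 liters, $414,530.27):
Code 08.77 is under a tariff-rate quota (threshold 1,744 liters). In-quota: 1,744 liters at 5%; over-quota: 1,399 liters at 21%.
Pro-rata value split: in-quota = $414,530.27 × 1,744/3,143 = $230,016.16; over-quota = $414,530.27 − $230,016.16 = $184,514.11.
In-quota duty = $230,016.16 × 5% = $11,500.81. Over-quota duty = $184,514.11 × 21% = $38,747.96.
Line duty = $11,500.81 + $38,747.96 = $50,248.77.
Line 3 (88.98, Vinovia, 1,528 units, $42,508.96):
Base rate for 88.98 is $4.52/unit.
Additional duty on 88.98 from Vinovia: +51.1% ad valorem. Applied ad valorem rate = 51.1%.
Duty = $42,508.96 × 51.1% + 1,528 × $4.52 = $28,628.64.
Total = $7,248.63 + $50,248.77 + $28,628.64 = $86,126.04.

$86,126.04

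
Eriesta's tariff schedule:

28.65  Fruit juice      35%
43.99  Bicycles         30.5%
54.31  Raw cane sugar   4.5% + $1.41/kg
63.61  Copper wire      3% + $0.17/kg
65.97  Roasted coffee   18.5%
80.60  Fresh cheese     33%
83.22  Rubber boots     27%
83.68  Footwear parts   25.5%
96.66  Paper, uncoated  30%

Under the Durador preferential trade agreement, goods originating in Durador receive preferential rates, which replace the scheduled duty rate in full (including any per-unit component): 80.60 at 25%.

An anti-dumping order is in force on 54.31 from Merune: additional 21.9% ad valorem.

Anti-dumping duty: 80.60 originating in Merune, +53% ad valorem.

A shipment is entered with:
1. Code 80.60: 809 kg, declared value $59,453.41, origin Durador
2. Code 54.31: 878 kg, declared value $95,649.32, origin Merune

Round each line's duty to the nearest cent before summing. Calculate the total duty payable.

$41,352.75

Line 1 (80.60, Durador, 809 kg, $59,453.41):
Base rate for 80.60 is 33%.
Origin Durador qualifies under the Eriesta–Durador agreement and 80.60 is covered: preferential rate 25% applies instead.
The additional-duty order on 80.60 targets Merune, not Durador; it does not apply.
Duty = $59,453.41 × 25% = $14,863.35.
Line 2 (54.31, Merune, 878 kg, $95,649.32):
Base rate for 54.31 is 4.5% + $1.41/kg.
Additional duty on 54.31 from Merune: +21.9%. Applied ad valorem rate: 4.5% + 21.9% = 26.4%.
Duty = $95,649.32 × 26.4% + 878 × $1.41 = $26,489.40.
Total = $14,863.35 + $26,489.40 = $41,352.75.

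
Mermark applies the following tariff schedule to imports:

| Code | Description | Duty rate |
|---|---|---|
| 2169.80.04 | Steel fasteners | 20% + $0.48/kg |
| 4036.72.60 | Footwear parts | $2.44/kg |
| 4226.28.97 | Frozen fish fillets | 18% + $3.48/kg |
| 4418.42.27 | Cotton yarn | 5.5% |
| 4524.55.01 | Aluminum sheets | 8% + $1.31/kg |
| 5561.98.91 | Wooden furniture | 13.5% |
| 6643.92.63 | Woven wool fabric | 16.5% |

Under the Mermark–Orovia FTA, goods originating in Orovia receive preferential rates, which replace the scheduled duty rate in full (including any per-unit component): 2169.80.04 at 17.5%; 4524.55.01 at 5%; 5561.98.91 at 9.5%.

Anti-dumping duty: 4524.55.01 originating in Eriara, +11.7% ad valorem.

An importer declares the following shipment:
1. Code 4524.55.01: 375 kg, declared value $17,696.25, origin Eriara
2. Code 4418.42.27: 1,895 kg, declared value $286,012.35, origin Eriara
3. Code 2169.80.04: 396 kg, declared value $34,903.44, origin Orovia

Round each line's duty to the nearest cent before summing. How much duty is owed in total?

$25,816.19

Line 1 (4524.55.01, Eriara, 375 kg, $17,696.25):
Base rate for 4524.55.01 is 8% + $1.31/kg.
4524.55.01 has an FTA preferential rate, but origin Eriara is not Orovia; base rate stands.
Additional duty on 4524.55.01 from Eriara: +11.7%. Applied ad valorem rate: 8% + 11.7% = 19.7%.
Duty = $17,696.25 × 19.7% + 375 × $1.31 = $3,977.41.
Line 2 (4418.42.27, Eriara, 1,895 kg, $286,012.35):
Base rate for 4418.42.27 is 5.5%.
Duty = $286,012.35 × 5.5% = $15,730.68.
Line 3 (2169.80.04, Orovia, 396 kg, $34,903.44):
Base rate for 2169.80.04 is 20% + $0.48/kg.
Origin Orovia qualifies under the Mermark–Orovia agreement and 2169.80.04 is covered: preferential rate 17.5% applies instead.
Duty = $34,903.44 × 17.5% = $6,108.10.
Total = $3,977.41 + $15,730.68 + $6,108.10 = $25,816.19.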